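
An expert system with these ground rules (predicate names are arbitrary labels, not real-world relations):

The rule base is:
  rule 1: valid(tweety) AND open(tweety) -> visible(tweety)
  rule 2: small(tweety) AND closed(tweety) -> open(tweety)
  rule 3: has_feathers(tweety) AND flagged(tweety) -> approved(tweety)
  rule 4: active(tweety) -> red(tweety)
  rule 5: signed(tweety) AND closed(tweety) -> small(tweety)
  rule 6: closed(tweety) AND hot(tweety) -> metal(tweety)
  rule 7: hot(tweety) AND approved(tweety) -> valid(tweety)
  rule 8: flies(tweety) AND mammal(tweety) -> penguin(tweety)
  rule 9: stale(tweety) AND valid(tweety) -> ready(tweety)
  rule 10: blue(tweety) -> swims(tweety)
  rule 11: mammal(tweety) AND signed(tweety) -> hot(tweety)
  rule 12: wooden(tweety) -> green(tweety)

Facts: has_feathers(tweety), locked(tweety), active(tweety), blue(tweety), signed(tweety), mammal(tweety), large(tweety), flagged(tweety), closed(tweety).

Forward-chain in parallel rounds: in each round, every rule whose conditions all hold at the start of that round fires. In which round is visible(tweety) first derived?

Round 1 fires rule 3, rule 4, rule 5, rule 10, rule 11, giving approved(tweety), red(tweety), small(tweety), swims(tweety), hot(tweety).
Round 2 fires rule 2, rule 6, rule 7, giving open(tweety), metal(tweety), valid(tweety).
Round 3 fires rule 1, giving visible(tweety).
visible(tweety) first appears in round 3.

3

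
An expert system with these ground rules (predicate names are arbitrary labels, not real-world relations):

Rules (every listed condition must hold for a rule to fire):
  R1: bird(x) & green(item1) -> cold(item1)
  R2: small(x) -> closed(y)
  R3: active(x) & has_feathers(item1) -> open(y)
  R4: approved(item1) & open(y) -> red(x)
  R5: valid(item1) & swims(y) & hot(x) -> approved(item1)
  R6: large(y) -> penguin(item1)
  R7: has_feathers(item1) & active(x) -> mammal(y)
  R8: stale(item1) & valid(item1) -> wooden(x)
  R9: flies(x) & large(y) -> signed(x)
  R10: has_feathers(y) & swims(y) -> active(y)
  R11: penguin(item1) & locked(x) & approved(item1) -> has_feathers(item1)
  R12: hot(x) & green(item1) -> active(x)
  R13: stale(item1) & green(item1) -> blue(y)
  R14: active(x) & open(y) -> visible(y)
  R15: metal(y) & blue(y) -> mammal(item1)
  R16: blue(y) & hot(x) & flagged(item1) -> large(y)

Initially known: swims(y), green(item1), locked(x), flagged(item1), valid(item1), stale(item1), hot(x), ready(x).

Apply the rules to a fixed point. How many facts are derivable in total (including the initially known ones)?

Round 1: R5 [valid(item1) & swims(y) & hot(x) -> approved(item1)]; R8 [stale(item1) & valid(item1) -> wooden(x)]; R12 [hot(x) & green(item1) -> active(x)]; R13 [stale(item1) & green(item1) -> blue(y)]. Adds approved(item1), wooden(x), active(x), blue(y).
Round 2: R16 [blue(y) & hot(x) & flagged(item1) -> large(y)]. Adds large(y).
Round 3: R6 [large(y) -> penguin(item1)]. Adds penguin(item1).
Round 4: R11 [penguin(item1) & locked(x) & approved(item1) -> has_feathers(item1)]. Adds has_feathers(item1).
Round 5: R3 [active(x) & has_feathers(item1) -> open(y)]; R7 [has_feathers(item1) & active(x) -> mammal(y)]. Adds open(y), mammal(y).
Round 6: R4 [approved(item1) & open(y) -> red(x)]; R14 [active(x) & open(y) -> visible(y)]. Adds red(x), visible(y).
Closure: {active(x), approved(item1), blue(y), flagged(item1), green(item1), has_feathers(item1), hot(x), large(y), locked(x), mammal(y), open(y), penguin(item1), ready(x), red(x), stale(item1), swims(y), valid(item1), visible(y), wooden(x)} — 19 facts.

19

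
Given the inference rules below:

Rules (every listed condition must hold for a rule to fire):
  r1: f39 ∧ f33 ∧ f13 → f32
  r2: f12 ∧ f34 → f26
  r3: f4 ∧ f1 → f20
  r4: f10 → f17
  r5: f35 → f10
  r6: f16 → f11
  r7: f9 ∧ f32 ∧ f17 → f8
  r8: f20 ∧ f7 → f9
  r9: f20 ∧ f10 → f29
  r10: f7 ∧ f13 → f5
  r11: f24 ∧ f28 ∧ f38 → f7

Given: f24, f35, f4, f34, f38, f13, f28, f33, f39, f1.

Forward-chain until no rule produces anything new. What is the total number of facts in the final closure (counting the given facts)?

Round 1 fires r1, r3, r5, r11, giving f32, f20, f10, f7.
Round 2 fires r4, r8, r9, r10, giving f17, f9, f29, f5.
Round 3 fires r7, giving f8.
Closure: {f1, f10, f13, f17, f20, f24, f28, f29, f32, f33, f34, f35, f38, f39, f4, f5, f7, f8, f9} — 19 facts.

19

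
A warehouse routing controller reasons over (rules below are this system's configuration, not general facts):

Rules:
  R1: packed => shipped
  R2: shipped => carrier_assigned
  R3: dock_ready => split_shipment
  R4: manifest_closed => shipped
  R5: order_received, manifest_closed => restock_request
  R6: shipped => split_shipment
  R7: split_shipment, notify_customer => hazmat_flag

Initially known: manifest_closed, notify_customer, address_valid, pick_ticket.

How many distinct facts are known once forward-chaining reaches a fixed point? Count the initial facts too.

8

Round 1: R4 [manifest_closed => shipped]. New: shipped.
Round 2: R2 [shipped => carrier_assigned]; R6 [shipped => split_shipment]. New: carrier_assigned, split_shipment.
Round 3: R7 [split_shipment, notify_customer => hazmat_flag]. New: hazmat_flag.
Closure: {address_valid, carrier_assigned, hazmat_flag, manifest_closed, notify_customer, pick_ticket, shipped, split_shipment} — 8 facts.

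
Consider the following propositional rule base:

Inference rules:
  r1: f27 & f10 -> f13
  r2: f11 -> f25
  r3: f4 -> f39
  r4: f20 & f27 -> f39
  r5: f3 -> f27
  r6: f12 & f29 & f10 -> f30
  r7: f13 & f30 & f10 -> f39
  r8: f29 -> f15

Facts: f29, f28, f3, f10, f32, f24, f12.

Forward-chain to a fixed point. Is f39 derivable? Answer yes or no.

yes

Round 1 fires r5, r6, r8, giving f27, f30, f15.
Round 2 fires r1, giving f13.
Round 3 fires r7, giving f39.
f39 appears in round 3, so it is derivable.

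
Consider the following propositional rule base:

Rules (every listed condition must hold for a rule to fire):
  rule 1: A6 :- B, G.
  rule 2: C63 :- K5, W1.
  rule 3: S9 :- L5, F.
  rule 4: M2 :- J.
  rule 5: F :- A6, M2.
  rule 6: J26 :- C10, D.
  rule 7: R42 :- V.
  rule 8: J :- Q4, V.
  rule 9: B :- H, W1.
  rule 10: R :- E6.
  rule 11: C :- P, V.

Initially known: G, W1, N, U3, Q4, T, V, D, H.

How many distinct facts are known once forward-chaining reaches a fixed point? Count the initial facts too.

[1] rule 7 [R42 :- V.]; rule 8 [J :- Q4, V.]; rule 9 [B :- H, W1.]. ⇒ new: R42, J, B.
[2] rule 1 [A6 :- B, G.]; rule 4 [M2 :- J.]. ⇒ new: A6, M2.
[3] rule 5 [F :- A6, M2.]. ⇒ new: F.
Closure: {A6, B, D, F, G, H, J, M2, N, Q4, R42, T, U3, V, W1} — 15 facts.

15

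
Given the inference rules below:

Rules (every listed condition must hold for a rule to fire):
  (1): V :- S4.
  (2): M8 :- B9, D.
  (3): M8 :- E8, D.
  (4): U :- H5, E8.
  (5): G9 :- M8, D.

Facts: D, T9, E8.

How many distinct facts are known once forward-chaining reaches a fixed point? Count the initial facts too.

[1] (3) [M8 :- E8, D.]. ⇒ new: M8.
[2] (5) [G9 :- M8, D.]. ⇒ new: G9.
Closure: {D, E8, G9, M8, T9} — 5 facts.

5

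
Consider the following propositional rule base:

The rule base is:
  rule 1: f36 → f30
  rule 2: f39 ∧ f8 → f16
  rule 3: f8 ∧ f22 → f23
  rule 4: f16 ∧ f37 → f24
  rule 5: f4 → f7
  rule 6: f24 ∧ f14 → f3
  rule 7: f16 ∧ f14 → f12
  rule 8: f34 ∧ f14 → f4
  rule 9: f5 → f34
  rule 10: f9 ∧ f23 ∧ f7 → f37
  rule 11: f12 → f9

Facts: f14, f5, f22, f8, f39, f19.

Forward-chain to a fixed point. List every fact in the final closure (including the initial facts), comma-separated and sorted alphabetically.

f12, f14, f16, f19, f22, f23, f24, f3, f34, f37, f39, f4, f5, f7, f8, f9

Round 1: rule 2 [f39 ∧ f8 → f16]; rule 3 [f8 ∧ f22 → f23]; rule 9 [f5 → f34]. Adds f16, f23, f34.
Round 2: rule 7 [f16 ∧ f14 → f12]; rule 8 [f34 ∧ f14 → f4]. Adds f12, f4.
Round 3: rule 5 [f4 → f7]; rule 11 [f12 → f9]. Adds f7, f9.
Round 4: rule 10 [f9 ∧ f23 ∧ f7 → f37]. Adds f37.
Round 5: rule 4 [f16 ∧ f37 → f24]. Adds f24.
Round 6: rule 6 [f24 ∧ f14 → f3]. Adds f3.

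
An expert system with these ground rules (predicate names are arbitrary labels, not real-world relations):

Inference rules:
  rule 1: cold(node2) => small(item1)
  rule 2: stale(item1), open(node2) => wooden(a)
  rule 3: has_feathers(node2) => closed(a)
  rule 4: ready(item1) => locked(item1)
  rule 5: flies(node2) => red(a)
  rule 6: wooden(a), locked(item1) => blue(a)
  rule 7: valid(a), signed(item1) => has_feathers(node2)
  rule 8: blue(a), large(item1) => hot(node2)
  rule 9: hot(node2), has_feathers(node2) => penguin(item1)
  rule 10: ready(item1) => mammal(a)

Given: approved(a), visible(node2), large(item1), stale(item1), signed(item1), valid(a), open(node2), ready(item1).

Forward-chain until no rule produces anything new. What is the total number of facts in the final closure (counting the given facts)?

Round 1: rule 2 [stale(item1), open(node2) => wooden(a)]; rule 4 [ready(item1) => locked(item1)]; rule 7 [valid(a), signed(item1) => has_feathers(node2)]; rule 10 [ready(item1) => mammal(a)]. Adds wooden(a), locked(item1), has_feathers(node2), mammal(a).
Round 2: rule 3 [has_feathers(node2) => closed(a)]; rule 6 [wooden(a), locked(item1) => blue(a)]. Adds closed(a), blue(a).
Round 3: rule 8 [blue(a), large(item1) => hot(node2)]. Adds hot(node2).
Round 4: rule 9 [hot(node2), has_feathers(node2) => penguin(item1)]. Adds penguin(item1).
Closure: {approved(a), blue(a), closed(a), has_feathers(node2), hot(node2), large(item1), locked(item1), mammal(a), open(node2), penguin(item1), ready(item1), signed(item1), stale(item1), valid(a), visible(node2), wooden(a)} — 16 facts.

16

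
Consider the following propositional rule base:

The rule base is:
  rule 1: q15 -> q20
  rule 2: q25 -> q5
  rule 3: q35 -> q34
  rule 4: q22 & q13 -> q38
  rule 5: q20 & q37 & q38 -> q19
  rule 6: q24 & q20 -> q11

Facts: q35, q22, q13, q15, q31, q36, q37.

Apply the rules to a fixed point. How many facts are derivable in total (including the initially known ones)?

11

Round 1: rule 1 [q15 -> q20]; rule 3 [q35 -> q34]; rule 4 [q22 & q13 -> q38]. New: q20, q34, q38.
Round 2: rule 5 [q20 & q37 & q38 -> q19]. New: q19.
Closure: {q13, q15, q19, q20, q22, q31, q34, q35, q36, q37, q38} — 11 facts.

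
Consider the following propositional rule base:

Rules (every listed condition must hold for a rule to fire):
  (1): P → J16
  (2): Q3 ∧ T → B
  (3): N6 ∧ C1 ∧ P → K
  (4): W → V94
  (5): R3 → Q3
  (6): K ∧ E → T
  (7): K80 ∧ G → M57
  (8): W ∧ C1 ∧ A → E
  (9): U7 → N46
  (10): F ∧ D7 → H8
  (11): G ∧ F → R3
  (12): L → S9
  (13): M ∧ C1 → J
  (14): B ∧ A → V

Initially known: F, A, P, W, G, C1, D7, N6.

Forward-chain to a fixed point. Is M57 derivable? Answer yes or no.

Round 1: (1) [P → J16]; (3) [N6 ∧ C1 ∧ P → K]; (4) [W → V94]; (8) [W ∧ C1 ∧ A → E]; (10) [F ∧ D7 → H8]; (11) [G ∧ F → R3]. New: J16, K, V94, E, H8, R3.
Round 2: (5) [R3 → Q3]; (6) [K ∧ E → T]. New: Q3, T.
Round 3: (2) [Q3 ∧ T → B]. New: B.
Round 4: (14) [B ∧ A → V]. New: V.
Fixed point reached. M57 is concluded only by (7); (7) needs K80 (never derived).

no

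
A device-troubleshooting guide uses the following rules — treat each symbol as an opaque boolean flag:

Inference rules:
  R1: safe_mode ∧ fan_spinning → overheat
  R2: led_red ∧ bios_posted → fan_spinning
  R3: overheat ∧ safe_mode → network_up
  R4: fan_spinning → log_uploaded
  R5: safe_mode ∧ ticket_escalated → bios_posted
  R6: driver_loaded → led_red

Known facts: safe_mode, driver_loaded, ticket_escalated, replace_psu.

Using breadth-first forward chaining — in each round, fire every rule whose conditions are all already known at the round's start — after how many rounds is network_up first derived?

4

Round 1: R5 [safe_mode ∧ ticket_escalated → bios_posted]; R6 [driver_loaded → led_red]. New: bios_posted, led_red.
Round 2: R2 [led_red ∧ bios_posted → fan_spinning]. New: fan_spinning.
Round 3: R1 [safe_mode ∧ fan_spinning → overheat]; R4 [fan_spinning → log_uploaded]. New: overheat, log_uploaded.
Round 4: R3 [overheat ∧ safe_mode → network_up]. New: network_up.
network_up first appears in round 4.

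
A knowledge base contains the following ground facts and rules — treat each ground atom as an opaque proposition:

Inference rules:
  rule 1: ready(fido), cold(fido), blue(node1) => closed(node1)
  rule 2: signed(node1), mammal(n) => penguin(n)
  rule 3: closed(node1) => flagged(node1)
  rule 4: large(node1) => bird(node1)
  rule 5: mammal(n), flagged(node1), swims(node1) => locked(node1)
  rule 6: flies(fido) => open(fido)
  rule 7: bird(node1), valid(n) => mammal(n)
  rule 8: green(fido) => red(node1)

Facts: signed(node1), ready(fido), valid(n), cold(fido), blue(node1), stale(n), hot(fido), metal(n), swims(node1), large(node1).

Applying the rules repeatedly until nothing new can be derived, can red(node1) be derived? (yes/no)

Round 1: rule 1 [ready(fido), cold(fido), blue(node1) => closed(node1)]; rule 4 [large(node1) => bird(node1)]. New: closed(node1), bird(node1).
Round 2: rule 3 [closed(node1) => flagged(node1)]; rule 7 [bird(node1), valid(n) => mammal(n)]. New: flagged(node1), mammal(n).
Round 3: rule 2 [signed(node1), mammal(n) => penguin(n)]; rule 5 [mammal(n), flagged(node1), swims(node1) => locked(node1)]. New: penguin(n), locked(node1).
Fixed point reached. red(node1) is concluded only by rule 8; rule 8 needs green(fido) (never derived).

no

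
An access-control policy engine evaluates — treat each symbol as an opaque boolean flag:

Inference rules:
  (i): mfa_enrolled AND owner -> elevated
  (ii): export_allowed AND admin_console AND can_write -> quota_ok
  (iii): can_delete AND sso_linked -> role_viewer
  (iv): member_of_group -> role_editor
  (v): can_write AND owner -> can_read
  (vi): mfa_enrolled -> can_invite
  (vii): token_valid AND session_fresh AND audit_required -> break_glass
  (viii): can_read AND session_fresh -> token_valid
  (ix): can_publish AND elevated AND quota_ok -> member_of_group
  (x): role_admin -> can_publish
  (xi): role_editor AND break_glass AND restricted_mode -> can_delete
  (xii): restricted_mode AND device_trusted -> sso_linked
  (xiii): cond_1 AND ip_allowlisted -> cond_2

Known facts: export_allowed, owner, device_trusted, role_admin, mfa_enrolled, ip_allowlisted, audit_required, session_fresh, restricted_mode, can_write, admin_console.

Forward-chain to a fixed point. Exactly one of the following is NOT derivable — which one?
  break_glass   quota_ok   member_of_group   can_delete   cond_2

cond_2

Round 1 — (i), (ii), (v), (vi), (x), (xii), derive elevated, quota_ok, can_read, can_invite, can_publish, sso_linked.
Round 2 — (viii), (ix), derive token_valid, member_of_group.
Round 3 — (iv), (vii), derive role_editor, break_glass.
Round 4 — (xi), derive can_delete.
Round 5 — (iii), derive role_viewer.
Derived: member_of_group (round 2), can_delete (round 4), quota_ok (round 1), break_glass (round 3). cond_2 never appears in any round.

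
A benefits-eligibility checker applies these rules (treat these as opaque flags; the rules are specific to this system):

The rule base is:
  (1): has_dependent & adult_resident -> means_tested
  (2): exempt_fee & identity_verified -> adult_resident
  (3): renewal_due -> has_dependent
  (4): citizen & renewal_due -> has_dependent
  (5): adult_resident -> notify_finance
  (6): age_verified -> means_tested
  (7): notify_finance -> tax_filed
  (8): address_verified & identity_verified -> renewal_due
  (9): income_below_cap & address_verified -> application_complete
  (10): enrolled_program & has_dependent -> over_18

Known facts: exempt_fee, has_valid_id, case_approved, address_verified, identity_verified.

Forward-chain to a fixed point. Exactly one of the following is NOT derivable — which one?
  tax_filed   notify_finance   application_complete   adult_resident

application_complete

Round 1: (2) [exempt_fee & identity_verified -> adult_resident]; (8) [address_verified & identity_verified -> renewal_due]. Adds adult_resident, renewal_due.
Round 2: (3) [renewal_due -> has_dependent]; (5) [adult_resident -> notify_finance]. Adds has_dependent, notify_finance.
Round 3: (1) [has_dependent & adult_resident -> means_tested]; (7) [notify_finance -> tax_filed]. Adds means_tested, tax_filed.
Derived: tax_filed (round 3), notify_finance (round 2), adult_resident (round 1). application_complete never appears in any round.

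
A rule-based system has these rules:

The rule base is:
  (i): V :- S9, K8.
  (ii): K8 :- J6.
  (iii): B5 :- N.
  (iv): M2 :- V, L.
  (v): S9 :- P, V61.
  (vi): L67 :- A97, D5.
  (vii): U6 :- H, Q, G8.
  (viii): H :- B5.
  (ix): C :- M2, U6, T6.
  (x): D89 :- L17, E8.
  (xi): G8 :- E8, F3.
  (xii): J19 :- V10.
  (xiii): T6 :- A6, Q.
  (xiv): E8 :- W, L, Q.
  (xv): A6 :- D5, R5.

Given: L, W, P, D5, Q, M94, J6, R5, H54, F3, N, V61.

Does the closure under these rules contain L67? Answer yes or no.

Round 1: (ii) [K8 :- J6.]; (iii) [B5 :- N.]; (v) [S9 :- P, V61.]; (xiv) [E8 :- W, L, Q.]; (xv) [A6 :- D5, R5.]. New: K8, B5, S9, E8, A6.
Round 2: (i) [V :- S9, K8.]; (viii) [H :- B5.]; (xi) [G8 :- E8, F3.]; (xiii) [T6 :- A6, Q.]. New: V, H, G8, T6.
Round 3: (iv) [M2 :- V, L.]; (vii) [U6 :- H, Q, G8.]. New: M2, U6.
Round 4: (ix) [C :- M2, U6, T6.]. New: C.
Fixed point reached. L67 is concluded only by (vi); (vi) needs A97 (never derived).

no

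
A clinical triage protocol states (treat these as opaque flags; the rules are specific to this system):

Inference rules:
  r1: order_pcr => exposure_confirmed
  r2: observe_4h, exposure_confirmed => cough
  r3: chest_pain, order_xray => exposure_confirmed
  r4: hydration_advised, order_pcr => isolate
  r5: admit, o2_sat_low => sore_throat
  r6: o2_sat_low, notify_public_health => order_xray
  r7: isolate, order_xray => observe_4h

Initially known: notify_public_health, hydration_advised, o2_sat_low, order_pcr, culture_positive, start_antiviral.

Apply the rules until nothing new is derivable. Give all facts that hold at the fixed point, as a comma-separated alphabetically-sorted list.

cough, culture_positive, exposure_confirmed, hydration_advised, isolate, notify_public_health, o2_sat_low, observe_4h, order_pcr, order_xray, start_antiviral

Round 1 fires r1, r4, r6, giving exposure_confirmed, isolate, order_xray.
Round 2 fires r7, giving observe_4h.
Round 3 fires r2, giving cough.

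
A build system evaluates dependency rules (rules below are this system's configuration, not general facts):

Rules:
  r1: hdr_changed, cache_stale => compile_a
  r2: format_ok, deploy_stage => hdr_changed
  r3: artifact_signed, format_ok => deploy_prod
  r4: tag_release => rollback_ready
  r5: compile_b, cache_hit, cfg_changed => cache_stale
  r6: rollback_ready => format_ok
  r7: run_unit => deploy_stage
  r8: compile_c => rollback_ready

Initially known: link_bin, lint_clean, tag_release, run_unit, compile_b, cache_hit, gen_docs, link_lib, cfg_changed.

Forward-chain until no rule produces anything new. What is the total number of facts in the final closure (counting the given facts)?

Round 1 fires r4, r5, r7, giving rollback_ready, cache_stale, deploy_stage.
Round 2 fires r6, giving format_ok.
Round 3 fires r2, giving hdr_changed.
Round 4 fires r1, giving compile_a.
Closure: {cache_hit, cache_stale, cfg_changed, compile_a, compile_b, deploy_stage, format_ok, gen_docs, hdr_changed, link_bin, link_lib, lint_clean, rollback_ready, run_unit, tag_release} — 15 facts.

15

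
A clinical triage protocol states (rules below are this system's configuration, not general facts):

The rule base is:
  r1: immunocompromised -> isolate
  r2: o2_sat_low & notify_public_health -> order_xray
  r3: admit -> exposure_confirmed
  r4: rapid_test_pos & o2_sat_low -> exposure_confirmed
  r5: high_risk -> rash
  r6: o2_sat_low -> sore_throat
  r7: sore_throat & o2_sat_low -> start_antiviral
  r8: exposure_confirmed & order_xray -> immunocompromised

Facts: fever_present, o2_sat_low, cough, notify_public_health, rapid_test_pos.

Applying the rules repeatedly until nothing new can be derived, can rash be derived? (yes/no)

no

[1] r2 [o2_sat_low & notify_public_health -> order_xray]; r4 [rapid_test_pos & o2_sat_low -> exposure_confirmed]; r6 [o2_sat_low -> sore_throat]. ⇒ new: order_xray, exposure_confirmed, sore_throat.
[2] r7 [sore_throat & o2_sat_low -> start_antiviral]; r8 [exposure_confirmed & order_xray -> immunocompromised]. ⇒ new: start_antiviral, immunocompromised.
[3] r1 [immunocompromised -> isolate]. ⇒ new: isolate.
Fixed point reached. rash is concluded only by r5; r5 needs high_risk (never derived).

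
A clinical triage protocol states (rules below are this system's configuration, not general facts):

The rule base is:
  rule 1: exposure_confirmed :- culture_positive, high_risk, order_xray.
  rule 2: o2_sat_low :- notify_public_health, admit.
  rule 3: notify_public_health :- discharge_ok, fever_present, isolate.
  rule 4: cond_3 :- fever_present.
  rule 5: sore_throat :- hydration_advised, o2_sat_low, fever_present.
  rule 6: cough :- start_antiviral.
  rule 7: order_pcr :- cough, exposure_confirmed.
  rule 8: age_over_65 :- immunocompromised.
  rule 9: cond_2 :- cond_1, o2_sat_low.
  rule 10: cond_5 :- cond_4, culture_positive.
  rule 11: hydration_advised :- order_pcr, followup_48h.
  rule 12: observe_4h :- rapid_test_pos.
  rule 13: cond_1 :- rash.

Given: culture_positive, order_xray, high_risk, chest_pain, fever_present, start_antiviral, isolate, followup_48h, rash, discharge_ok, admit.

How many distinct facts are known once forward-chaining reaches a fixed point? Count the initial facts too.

Round 1: rule 1 [exposure_confirmed :- culture_positive, high_risk, order_xray.]; rule 3 [notify_public_health :- discharge_ok, fever_present, isolate.]; rule 4 [cond_3 :- fever_present.]; rule 6 [cough :- start_antiviral.]; rule 13 [cond_1 :- rash.]. Adds exposure_confirmed, notify_public_health, cond_3, cough, cond_1.
Round 2: rule 2 [o2_sat_low :- notify_public_health, admit.]; rule 7 [order_pcr :- cough, exposure_confirmed.]. Adds o2_sat_low, order_pcr.
Round 3: rule 9 [cond_2 :- cond_1, o2_sat_low.]; rule 11 [hydration_advised :- order_pcr, followup_48h.]. Adds cond_2, hydration_advised.
Round 4: rule 5 [sore_throat :- hydration_advised, o2_sat_low, fever_present.]. Adds sore_throat.
Closure: {admit, chest_pain, cond_1, cond_2, cond_3, cough, culture_positive, discharge_ok, exposure_confirmed, fever_present, followup_48h, high_risk, hydration_advised, isolate, notify_public_health, o2_sat_low, order_pcr, order_xray, rash, sore_throat, start_antiviral} — 21 facts.

21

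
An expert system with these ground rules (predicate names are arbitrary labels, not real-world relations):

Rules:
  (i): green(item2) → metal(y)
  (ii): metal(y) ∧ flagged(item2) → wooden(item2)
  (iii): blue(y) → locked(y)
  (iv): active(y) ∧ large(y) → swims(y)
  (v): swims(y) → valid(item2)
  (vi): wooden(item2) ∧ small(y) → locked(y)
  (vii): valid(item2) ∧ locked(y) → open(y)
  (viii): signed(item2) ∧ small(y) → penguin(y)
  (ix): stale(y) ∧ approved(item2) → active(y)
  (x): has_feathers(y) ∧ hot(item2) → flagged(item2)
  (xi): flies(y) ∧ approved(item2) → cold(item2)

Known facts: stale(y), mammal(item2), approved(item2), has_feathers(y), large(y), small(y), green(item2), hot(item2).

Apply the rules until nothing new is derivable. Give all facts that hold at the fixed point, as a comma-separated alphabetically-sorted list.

Round 1 — (i), (ix), (x), derive metal(y), active(y), flagged(item2).
Round 2 — (ii), (iv), derive wooden(item2), swims(y).
Round 3 — (v), (vi), derive valid(item2), locked(y).
Round 4 — (vii), derive open(y).

active(y), approved(item2), flagged(item2), green(item2), has_feathers(y), hot(item2), large(y), locked(y), mammal(item2), metal(y), open(y), small(y), stale(y), swims(y), valid(item2), wooden(item2)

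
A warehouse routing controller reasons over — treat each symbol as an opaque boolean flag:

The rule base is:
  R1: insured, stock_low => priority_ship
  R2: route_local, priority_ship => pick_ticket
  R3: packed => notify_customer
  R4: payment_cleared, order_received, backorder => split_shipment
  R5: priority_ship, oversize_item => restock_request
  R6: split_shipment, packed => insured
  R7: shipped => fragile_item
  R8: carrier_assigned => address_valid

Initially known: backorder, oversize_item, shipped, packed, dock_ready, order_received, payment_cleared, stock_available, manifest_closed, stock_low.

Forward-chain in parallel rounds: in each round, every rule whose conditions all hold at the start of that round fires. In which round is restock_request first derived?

4

[1] R3 [packed => notify_customer]; R4 [payment_cleared, order_received, backorder => split_shipment]; R7 [shipped => fragile_item]. ⇒ new: notify_customer, split_shipment, fragile_item.
[2] R6 [split_shipment, packed => insured]. ⇒ new: insured.
[3] R1 [insured, stock_low => priority_ship]. ⇒ new: priority_ship.
[4] R5 [priority_ship, oversize_item => restock_request]. ⇒ new: restock_request.
restock_request first appears in round 4.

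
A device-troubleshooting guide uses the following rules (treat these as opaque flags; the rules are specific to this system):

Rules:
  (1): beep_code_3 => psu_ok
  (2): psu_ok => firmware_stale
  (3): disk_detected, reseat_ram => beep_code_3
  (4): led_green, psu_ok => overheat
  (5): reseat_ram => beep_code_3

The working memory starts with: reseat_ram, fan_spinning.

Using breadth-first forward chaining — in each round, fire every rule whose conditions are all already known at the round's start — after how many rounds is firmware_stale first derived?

[1] (5) [reseat_ram => beep_code_3]. ⇒ new: beep_code_3.
[2] (1) [beep_code_3 => psu_ok]. ⇒ new: psu_ok.
[3] (2) [psu_ok => firmware_stale]. ⇒ new: firmware_stale.
firmware_stale first appears in round 3.

3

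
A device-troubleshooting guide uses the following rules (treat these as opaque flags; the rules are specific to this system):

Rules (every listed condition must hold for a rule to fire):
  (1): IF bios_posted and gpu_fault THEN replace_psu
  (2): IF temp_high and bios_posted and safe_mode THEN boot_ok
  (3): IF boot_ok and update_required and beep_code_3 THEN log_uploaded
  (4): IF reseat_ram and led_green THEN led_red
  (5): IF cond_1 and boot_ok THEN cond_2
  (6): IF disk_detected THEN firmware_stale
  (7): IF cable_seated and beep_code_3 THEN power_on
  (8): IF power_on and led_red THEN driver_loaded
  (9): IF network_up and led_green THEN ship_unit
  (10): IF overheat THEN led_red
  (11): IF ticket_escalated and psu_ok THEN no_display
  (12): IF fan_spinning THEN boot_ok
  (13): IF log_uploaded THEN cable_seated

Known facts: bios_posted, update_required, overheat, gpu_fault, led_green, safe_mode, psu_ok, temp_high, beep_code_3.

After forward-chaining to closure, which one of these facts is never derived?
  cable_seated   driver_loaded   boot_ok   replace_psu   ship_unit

Round 1: (1) [IF bios_posted and gpu_fault THEN replace_psu]; (2) [IF temp_high and bios_posted and safe_mode THEN boot_ok]; (10) [IF overheat THEN led_red]. New: replace_psu, boot_ok, led_red.
Round 2: (3) [IF boot_ok and update_required and beep_code_3 THEN log_uploaded]. New: log_uploaded.
Round 3: (13) [IF log_uploaded THEN cable_seated]. New: cable_seated.
Round 4: (7) [IF cable_seated and beep_code_3 THEN power_on]. New: power_on.
Round 5: (8) [IF power_on and led_red THEN driver_loaded]. New: driver_loaded.
Derived: cable_seated (round 3), replace_psu (round 1), driver_loaded (round 5), boot_ok (round 1). ship_unit never appears in any round.

ship_unit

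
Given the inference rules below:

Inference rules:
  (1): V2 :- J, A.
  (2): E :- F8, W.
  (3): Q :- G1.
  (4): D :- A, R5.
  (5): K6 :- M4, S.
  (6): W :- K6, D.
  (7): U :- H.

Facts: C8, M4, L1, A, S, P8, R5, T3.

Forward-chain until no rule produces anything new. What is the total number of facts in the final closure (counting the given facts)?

11

Round 1: (4) [D :- A, R5.]; (5) [K6 :- M4, S.]. Adds D, K6.
Round 2: (6) [W :- K6, D.]. Adds W.
Closure: {A, C8, D, K6, L1, M4, P8, R5, S, T3, W} — 11 facts.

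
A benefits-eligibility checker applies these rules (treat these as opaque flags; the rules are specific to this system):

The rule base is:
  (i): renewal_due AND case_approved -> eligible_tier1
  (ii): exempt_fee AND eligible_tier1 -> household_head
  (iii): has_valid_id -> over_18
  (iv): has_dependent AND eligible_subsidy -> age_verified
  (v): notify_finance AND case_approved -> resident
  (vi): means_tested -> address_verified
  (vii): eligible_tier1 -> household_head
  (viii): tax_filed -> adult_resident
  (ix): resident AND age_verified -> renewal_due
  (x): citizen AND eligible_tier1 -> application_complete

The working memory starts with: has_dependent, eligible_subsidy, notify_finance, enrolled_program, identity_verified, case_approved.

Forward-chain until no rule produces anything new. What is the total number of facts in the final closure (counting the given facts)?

Round 1 — (iv), (v), derive age_verified, resident.
Round 2 — (ix), derive renewal_due.
Round 3 — (i), derive eligible_tier1.
Round 4 — (vii), derive household_head.
Closure: {age_verified, case_approved, eligible_subsidy, eligible_tier1, enrolled_program, has_dependent, household_head, identity_verified, notify_finance, renewal_due, resident} — 11 facts.

11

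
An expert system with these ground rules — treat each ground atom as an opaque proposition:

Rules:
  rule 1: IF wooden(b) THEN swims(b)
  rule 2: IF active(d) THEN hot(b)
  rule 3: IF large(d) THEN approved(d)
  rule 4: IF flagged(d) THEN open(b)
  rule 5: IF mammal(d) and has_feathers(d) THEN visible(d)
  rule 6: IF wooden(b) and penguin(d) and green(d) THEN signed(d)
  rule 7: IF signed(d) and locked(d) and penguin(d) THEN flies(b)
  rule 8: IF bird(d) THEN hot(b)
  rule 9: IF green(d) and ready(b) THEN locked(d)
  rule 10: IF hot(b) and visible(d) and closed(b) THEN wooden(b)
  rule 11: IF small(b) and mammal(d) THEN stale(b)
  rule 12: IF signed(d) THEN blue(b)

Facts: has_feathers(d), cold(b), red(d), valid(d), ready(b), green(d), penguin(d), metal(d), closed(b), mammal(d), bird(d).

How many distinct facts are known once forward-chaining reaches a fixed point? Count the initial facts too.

19

Round 1 — rule 5, rule 8, rule 9, derive visible(d), hot(b), locked(d).
Round 2 — rule 10, derive wooden(b).
Round 3 — rule 1, rule 6, derive swims(b), signed(d).
Round 4 — rule 7, rule 12, derive flies(b), blue(b).
Closure: {bird(d), blue(b), closed(b), cold(b), flies(b), green(d), has_feathers(d), hot(b), locked(d), mammal(d), metal(d), penguin(d), ready(b), red(d), signed(d), swims(b), valid(d), visible(d), wooden(b)} — 19 facts.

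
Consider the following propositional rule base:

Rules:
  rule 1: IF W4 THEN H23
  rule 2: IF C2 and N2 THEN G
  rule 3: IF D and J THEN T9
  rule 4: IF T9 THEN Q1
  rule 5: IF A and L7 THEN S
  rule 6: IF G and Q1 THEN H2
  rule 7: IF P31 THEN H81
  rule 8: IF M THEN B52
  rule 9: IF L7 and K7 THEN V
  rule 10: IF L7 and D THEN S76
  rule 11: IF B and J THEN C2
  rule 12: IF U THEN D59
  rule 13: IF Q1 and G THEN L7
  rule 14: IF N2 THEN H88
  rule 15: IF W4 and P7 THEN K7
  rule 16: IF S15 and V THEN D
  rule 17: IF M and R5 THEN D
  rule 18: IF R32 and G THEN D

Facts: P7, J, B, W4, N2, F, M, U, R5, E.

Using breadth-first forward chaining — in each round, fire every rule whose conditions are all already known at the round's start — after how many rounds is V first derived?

Round 1: rule 1 [IF W4 THEN H23]; rule 8 [IF M THEN B52]; rule 11 [IF B and J THEN C2]; rule 12 [IF U THEN D59]; rule 14 [IF N2 THEN H88]; rule 15 [IF W4 and P7 THEN K7]; rule 17 [IF M and R5 THEN D]. New: H23, B52, C2, D59, H88, K7, D.
Round 2: rule 2 [IF C2 and N2 THEN G]; rule 3 [IF D and J THEN T9]. New: G, T9.
Round 3: rule 4 [IF T9 THEN Q1]. New: Q1.
Round 4: rule 6 [IF G and Q1 THEN H2]; rule 13 [IF Q1 and G THEN L7]. New: H2, L7.
Round 5: rule 9 [IF L7 and K7 THEN V]; rule 10 [IF L7 and D THEN S76]. New: V, S76.
V first appears in round 5.

5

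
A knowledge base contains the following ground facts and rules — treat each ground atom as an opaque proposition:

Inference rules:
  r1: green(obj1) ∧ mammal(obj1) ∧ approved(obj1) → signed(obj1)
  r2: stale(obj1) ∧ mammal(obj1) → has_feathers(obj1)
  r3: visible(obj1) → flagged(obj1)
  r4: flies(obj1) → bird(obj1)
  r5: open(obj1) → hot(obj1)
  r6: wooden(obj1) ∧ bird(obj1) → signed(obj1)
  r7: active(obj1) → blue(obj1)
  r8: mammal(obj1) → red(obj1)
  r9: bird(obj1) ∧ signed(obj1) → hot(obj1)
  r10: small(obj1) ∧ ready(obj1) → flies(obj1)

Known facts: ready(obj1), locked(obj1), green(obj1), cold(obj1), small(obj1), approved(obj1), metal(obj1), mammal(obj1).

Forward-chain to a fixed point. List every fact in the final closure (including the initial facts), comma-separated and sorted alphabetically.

approved(obj1), bird(obj1), cold(obj1), flies(obj1), green(obj1), hot(obj1), locked(obj1), mammal(obj1), metal(obj1), ready(obj1), red(obj1), signed(obj1), small(obj1)

Round 1: r1 [green(obj1) ∧ mammal(obj1) ∧ approved(obj1) → signed(obj1)]; r8 [mammal(obj1) → red(obj1)]; r10 [small(obj1) ∧ ready(obj1) → flies(obj1)]. Adds signed(obj1), red(obj1), flies(obj1).
Round 2: r4 [flies(obj1) → bird(obj1)]. Adds bird(obj1).
Round 3: r9 [bird(obj1) ∧ signed(obj1) → hot(obj1)]. Adds hot(obj1).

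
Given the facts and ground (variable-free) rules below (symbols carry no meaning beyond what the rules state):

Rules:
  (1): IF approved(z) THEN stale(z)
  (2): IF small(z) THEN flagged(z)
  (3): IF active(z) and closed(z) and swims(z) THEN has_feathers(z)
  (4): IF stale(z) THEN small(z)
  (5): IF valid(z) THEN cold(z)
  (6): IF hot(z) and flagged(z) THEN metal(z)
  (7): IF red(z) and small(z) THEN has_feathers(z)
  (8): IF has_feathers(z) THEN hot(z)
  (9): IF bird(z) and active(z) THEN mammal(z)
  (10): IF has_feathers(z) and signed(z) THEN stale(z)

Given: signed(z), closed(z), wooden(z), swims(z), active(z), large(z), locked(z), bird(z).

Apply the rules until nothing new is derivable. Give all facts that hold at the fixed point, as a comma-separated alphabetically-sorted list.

active(z), bird(z), closed(z), flagged(z), has_feathers(z), hot(z), large(z), locked(z), mammal(z), metal(z), signed(z), small(z), stale(z), swims(z), wooden(z)

Round 1: (3) [IF active(z) and closed(z) and swims(z) THEN has_feathers(z)]; (9) [IF bird(z) and active(z) THEN mammal(z)]. Adds has_feathers(z), mammal(z).
Round 2: (8) [IF has_feathers(z) THEN hot(z)]; (10) [IF has_feathers(z) and signed(z) THEN stale(z)]. Adds hot(z), stale(z).
Round 3: (4) [IF stale(z) THEN small(z)]. Adds small(z).
Round 4: (2) [IF small(z) THEN flagged(z)]. Adds flagged(z).
Round 5: (6) [IF hot(z) and flagged(z) THEN metal(z)]. Adds metal(z).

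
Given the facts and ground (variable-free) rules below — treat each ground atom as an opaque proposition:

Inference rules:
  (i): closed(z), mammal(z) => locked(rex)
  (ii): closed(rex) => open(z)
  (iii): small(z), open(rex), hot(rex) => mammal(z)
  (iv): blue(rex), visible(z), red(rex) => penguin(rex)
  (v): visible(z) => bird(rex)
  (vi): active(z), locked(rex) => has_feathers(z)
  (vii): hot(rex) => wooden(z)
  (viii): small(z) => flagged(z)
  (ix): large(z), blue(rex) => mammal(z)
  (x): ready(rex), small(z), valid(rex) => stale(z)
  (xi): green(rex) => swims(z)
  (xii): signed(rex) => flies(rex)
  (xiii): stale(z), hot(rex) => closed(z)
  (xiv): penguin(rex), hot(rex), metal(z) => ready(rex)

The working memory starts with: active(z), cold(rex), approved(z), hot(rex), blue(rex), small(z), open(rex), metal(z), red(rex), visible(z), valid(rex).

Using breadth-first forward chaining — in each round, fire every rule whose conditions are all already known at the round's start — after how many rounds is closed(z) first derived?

4

[1] (iii) [small(z), open(rex), hot(rex) => mammal(z)]; (iv) [blue(rex), visible(z), red(rex) => penguin(rex)]; (v) [visible(z) => bird(rex)]; (vii) [hot(rex) => wooden(z)]; (viii) [small(z) => flagged(z)]. ⇒ new: mammal(z), penguin(rex), bird(rex), wooden(z), flagged(z).
[2] (xiv) [penguin(rex), hot(rex), metal(z) => ready(rex)]. ⇒ new: ready(rex).
[3] (x) [ready(rex), small(z), valid(rex) => stale(z)]. ⇒ new: stale(z).
[4] (xiii) [stale(z), hot(rex) => closed(z)]. ⇒ new: closed(z).
closed(z) first appears in round 4.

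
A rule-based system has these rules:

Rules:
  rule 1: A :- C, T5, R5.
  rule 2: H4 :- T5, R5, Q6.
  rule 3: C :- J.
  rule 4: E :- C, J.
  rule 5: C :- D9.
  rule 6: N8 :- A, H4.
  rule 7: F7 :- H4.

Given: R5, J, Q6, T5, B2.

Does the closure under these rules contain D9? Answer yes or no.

no

Round 1: rule 2 [H4 :- T5, R5, Q6.]; rule 3 [C :- J.]. New: H4, C.
Round 2: rule 1 [A :- C, T5, R5.]; rule 4 [E :- C, J.]; rule 7 [F7 :- H4.]. New: A, E, F7.
Round 3: rule 6 [N8 :- A, H4.]. New: N8.
Fixed point reached. No rule has D9 as a consequent, and it is not given.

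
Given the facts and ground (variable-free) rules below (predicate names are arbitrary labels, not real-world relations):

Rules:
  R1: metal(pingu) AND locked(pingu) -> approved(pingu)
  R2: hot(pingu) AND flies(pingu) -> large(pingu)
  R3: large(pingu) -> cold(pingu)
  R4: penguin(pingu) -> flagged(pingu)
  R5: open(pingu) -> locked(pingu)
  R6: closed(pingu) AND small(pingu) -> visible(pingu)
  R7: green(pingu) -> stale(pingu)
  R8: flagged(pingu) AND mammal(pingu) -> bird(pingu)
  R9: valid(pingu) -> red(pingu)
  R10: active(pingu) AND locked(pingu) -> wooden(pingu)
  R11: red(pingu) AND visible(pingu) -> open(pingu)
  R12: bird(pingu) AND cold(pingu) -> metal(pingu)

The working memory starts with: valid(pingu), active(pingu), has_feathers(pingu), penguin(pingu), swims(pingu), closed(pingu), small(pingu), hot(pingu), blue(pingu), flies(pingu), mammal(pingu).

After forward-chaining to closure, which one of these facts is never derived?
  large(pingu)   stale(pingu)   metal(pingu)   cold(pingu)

[1] R2 [hot(pingu) AND flies(pingu) -> large(pingu)]; R4 [penguin(pingu) -> flagged(pingu)]; R6 [closed(pingu) AND small(pingu) -> visible(pingu)]; R9 [valid(pingu) -> red(pingu)]. ⇒ new: large(pingu), flagged(pingu), visible(pingu), red(pingu).
[2] R3 [large(pingu) -> cold(pingu)]; R8 [flagged(pingu) AND mammal(pingu) -> bird(pingu)]; R11 [red(pingu) AND visible(pingu) -> open(pingu)]. ⇒ new: cold(pingu), bird(pingu), open(pingu).
[3] R5 [open(pingu) -> locked(pingu)]; R12 [bird(pingu) AND cold(pingu) -> metal(pingu)]. ⇒ new: locked(pingu), metal(pingu).
[4] R1 [metal(pingu) AND locked(pingu) -> approved(pingu)]; R10 [active(pingu) AND locked(pingu) -> wooden(pingu)]. ⇒ new: approved(pingu), wooden(pingu).
Derived: large(pingu) (round 1), metal(pingu) (round 3), cold(pingu) (round 2). stale(pingu) never appears in any round.

stale(pingu)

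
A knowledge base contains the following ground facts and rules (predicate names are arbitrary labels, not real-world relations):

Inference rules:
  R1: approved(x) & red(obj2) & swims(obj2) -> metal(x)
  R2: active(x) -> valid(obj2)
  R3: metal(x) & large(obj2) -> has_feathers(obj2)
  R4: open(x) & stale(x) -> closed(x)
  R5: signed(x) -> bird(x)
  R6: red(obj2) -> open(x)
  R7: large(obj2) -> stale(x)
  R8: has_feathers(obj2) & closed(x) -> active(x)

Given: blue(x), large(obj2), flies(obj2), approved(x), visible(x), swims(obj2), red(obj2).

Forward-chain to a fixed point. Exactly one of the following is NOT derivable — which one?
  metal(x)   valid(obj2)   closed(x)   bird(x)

Round 1 fires R1, R6, R7, giving metal(x), open(x), stale(x).
Round 2 fires R3, R4, giving has_feathers(obj2), closed(x).
Round 3 fires R8, giving active(x).
Round 4 fires R2, giving valid(obj2).
Derived: closed(x) (round 2), metal(x) (round 1), valid(obj2) (round 4). bird(x) never appears in any round.

bird(x)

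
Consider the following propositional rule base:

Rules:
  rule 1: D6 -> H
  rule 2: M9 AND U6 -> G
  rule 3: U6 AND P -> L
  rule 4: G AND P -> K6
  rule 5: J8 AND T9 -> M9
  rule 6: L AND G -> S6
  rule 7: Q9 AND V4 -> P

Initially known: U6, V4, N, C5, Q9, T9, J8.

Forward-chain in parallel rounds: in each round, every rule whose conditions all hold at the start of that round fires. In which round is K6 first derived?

3

[1] rule 5 [J8 AND T9 -> M9]; rule 7 [Q9 AND V4 -> P]. ⇒ new: M9, P.
[2] rule 2 [M9 AND U6 -> G]; rule 3 [U6 AND P -> L]. ⇒ new: G, L.
[3] rule 4 [G AND P -> K6]; rule 6 [L AND G -> S6]. ⇒ new: K6, S6.
K6 first appears in round 3.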